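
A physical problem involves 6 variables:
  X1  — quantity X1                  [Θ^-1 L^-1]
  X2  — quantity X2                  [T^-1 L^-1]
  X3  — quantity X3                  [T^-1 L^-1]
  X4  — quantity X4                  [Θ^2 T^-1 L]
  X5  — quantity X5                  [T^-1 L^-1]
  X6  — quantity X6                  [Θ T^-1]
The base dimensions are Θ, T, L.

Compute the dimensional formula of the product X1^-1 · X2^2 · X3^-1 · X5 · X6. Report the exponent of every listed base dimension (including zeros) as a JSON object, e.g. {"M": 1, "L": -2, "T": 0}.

Dimensional matrix (Θ×T×L by X1×X2×X3×X4×X5×X6):
  Θ: [-1  0  0  2  0  1]
  T: [ 0 -1 -1 -1 -1 -1]
  L: [-1 -1 -1  1 -1  0]
  [Θ]: (-1)·-1+(2)·0+(-1)·0+(1)·0+(1)·1 = 2
  [T]: (-1)·0+(2)·-1+(-1)·-1+(1)·-1+(1)·-1 = -3
  [L]: (-1)·-1+(2)·-1+(-1)·-1+(1)·-1+(1)·0 = -1
⇒ Θ^2 T^-3 L^-1

{"Θ": 2, "T": -3, "L": -1}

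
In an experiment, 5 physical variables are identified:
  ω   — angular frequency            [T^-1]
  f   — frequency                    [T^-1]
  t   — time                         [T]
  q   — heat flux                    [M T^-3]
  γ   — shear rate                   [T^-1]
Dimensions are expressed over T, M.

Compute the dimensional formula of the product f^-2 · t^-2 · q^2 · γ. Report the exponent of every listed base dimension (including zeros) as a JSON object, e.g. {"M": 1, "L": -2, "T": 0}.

{"T": -7, "M": 2}

Write exponents as rows T,M / cols ω,f,t,q,γ:
  T: [-1 -1  1 -3 -1]
  M: [ 0  0  0  1  0]
  [T]: (-2)·-1+(-2)·1+(2)·-3+(1)·-1 = -7
  [M]: (-2)·0+(-2)·0+(2)·1+(1)·0 = 2
⇒ T^-7 M^2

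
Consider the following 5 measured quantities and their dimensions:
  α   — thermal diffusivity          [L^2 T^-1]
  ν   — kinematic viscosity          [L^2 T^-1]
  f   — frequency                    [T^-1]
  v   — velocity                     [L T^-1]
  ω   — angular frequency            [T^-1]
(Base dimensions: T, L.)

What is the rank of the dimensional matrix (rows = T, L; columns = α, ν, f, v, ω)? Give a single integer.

2

Exponent matrix [T,L] × [α,ν,f,v,ω]:
  T: [-1 -1 -1 -1 -1]
  L: [ 2  2  0  1  0]
RREF → pivots at {α,f} ⇒ r = 2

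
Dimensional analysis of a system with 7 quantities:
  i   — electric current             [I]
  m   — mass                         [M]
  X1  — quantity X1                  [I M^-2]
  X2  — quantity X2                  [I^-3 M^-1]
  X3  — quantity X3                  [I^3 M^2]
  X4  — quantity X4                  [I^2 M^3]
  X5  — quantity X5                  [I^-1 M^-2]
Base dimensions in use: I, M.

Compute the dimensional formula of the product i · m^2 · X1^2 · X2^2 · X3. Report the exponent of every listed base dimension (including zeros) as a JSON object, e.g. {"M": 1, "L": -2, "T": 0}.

{"I": 0, "M": -2}

Dimensional matrix (I×M by i×m×X1×X2×X3×X4×X5):
  I: [ 1  0  1 -3  3  2 -1]
  M: [ 0  1 -2 -1  2  3 -2]
  [I]: (1)·1+(2)·0+(2)·1+(2)·-3+(1)·3 = 0
  [M]: (1)·0+(2)·1+(2)·-2+(2)·-1+(1)·2 = -2
⇒ M^-2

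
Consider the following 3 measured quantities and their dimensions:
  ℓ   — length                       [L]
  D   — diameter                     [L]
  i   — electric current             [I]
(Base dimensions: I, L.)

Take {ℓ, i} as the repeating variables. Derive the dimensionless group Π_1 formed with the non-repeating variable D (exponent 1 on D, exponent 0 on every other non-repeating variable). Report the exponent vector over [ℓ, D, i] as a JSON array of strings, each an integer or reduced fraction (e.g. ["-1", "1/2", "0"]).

["-1", "1", "0"]

Dimensional matrix (I×L by ℓ×D×i):
  I: [ 0  0  1]
  L: [ 1  1  0]
Row reduction gives pivot columns ℓ,i; rank = 2
Pivot set = {ℓ,i}, free = {D}
RREF:
  r0: [   1    1    0]
  r1: [   0    0    1]
Fix exponent of D at 1; solve each RREF row for its pivot's exponent:
  r0: exp(ℓ) + (1)·1 = 0 ⇒ exp(ℓ) = -1
  r1: exp(i) + (0)·1 = 0 ⇒ exp(i) = 0
Π_1 = ℓ^-1 · D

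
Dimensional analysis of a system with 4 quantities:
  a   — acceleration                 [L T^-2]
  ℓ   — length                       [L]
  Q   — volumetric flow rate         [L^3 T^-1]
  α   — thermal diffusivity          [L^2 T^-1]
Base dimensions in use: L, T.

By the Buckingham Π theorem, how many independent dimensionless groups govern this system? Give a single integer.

Dimensional matrix (L×T by a×ℓ×Q×α):
  L: [ 1  1  3  2]
  T: [-2  0 -1 -1]
Row reduction gives pivot columns a,ℓ; rank = 2
n=4, r=2 ⇒ 2 dimensionless groups

2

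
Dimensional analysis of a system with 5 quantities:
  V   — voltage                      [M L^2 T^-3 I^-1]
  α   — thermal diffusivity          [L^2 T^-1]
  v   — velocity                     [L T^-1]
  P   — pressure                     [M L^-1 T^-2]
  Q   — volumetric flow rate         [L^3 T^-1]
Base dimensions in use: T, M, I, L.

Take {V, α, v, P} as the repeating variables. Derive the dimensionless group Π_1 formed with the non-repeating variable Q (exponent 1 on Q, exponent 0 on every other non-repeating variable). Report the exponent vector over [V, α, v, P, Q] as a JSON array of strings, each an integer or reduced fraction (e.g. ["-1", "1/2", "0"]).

["0", "-2", "1", "0", "1"]

Exponent matrix [T,M,I,L] × [V,α,v,P,Q]:
  T: [-3 -1 -1 -2 -1]
  M: [ 1  0  0  1  0]
  I: [-1  0  0  0  0]
  L: [ 2  2  1 -1  3]
Echelon form has 4 nonzero rows (pivots: V,α,v,P)
Repeat: V,α,v,P; free: Q
RREF:
  r0: [   1    0    0    0    0]
  r1: [   0    1    0    0    2]
  r2: [   0    0    1    0   -1]
  r3: [   0    0    0    1    0]
Fix exponent of Q at 1; solve each RREF row for its pivot's exponent:
  r0: exp(V) + (0)·1 = 0 ⇒ exp(V) = 0
  r1: exp(α) + (2)·1 = 0 ⇒ exp(α) = -2
  r2: exp(v) + (-1)·1 = 0 ⇒ exp(v) = 1
  r3: exp(P) + (0)·1 = 0 ⇒ exp(P) = 0
Π_1 = α^-2 · v · Q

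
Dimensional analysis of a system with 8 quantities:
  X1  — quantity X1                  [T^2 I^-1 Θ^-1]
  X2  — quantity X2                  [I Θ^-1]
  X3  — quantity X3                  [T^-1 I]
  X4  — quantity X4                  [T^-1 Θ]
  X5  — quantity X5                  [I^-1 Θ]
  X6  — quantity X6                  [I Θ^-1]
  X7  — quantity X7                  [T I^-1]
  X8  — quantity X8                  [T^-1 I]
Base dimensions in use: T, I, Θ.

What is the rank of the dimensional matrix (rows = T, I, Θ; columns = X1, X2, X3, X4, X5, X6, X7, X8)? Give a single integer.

2

Write exponents as rows T,I,Θ / cols X1,X2,X3,X4,X5,X6,X7,X8:
  T: [ 2  0 -1 -1  0  0  1 -1]
  I: [-1  1  1  0 -1  1 -1  1]
  Θ: [-1 -1  0  1  1 -1  0  0]
Echelon form has 2 nonzero rows (pivots: X1,X2)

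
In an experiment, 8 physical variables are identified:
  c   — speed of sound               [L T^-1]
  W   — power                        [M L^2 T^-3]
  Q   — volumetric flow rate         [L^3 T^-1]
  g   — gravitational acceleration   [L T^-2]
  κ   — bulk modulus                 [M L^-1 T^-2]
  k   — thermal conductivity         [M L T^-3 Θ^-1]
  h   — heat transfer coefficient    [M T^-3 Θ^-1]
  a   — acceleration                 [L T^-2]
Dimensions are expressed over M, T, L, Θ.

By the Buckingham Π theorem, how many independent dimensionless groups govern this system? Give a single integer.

Write exponents as rows M,T,L,Θ / cols c,W,Q,g,κ,k,h,a:
  M: [ 0  1  0  0  1  1  1  0]
  T: [-1 -3 -1 -2 -2 -3 -3 -2]
  L: [ 1  2  3  1 -1  1  0  1]
  Θ: [ 0  0  0  0  0 -1 -1  0]
RREF → pivots at {c,W,Q,k} ⇒ r = 4
n=8, r=4 ⇒ 4 dimensionless groups

4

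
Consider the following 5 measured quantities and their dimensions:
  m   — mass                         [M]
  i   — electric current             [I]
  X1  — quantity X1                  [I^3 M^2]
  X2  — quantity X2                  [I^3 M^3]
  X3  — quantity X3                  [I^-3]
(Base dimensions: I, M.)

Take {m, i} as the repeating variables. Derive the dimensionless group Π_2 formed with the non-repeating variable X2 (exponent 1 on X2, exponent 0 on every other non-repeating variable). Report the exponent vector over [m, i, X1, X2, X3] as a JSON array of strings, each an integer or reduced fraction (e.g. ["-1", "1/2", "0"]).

["-3", "-3", "0", "1", "0"]

Dimensional matrix (I×M by m×i×X1×X2×X3):
  I: [ 0  1  3  3 -3]
  M: [ 1  0  2  3  0]
RREF → pivots at {m,i} ⇒ r = 2
Pivot set = {m,i}, free = {X1,X2,X3}
RREF:
  r0: [   1    0    2    3    0]
  r1: [   0    1    3    3   -3]
Fix exponent of X2 at 1, X1 at 0, X3 at 0; solve each RREF row for its pivot's exponent:
  r0: exp(m) + (3)·1 = 0 ⇒ exp(m) = -3
  r1: exp(i) + (3)·1 = 0 ⇒ exp(i) = -3
Π_2 = m^-3 · i^-3 · X2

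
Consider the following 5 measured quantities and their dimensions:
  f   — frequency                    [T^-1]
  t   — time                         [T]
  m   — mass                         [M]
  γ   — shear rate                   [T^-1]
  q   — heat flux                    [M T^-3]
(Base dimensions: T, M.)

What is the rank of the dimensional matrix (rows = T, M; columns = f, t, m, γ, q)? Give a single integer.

2

Dimensional matrix (T×M by f×t×m×γ×q):
  T: [-1  1  0 -1 -3]
  M: [ 0  0  1  0  1]
Row reduction gives pivot columns f,m; rank = 2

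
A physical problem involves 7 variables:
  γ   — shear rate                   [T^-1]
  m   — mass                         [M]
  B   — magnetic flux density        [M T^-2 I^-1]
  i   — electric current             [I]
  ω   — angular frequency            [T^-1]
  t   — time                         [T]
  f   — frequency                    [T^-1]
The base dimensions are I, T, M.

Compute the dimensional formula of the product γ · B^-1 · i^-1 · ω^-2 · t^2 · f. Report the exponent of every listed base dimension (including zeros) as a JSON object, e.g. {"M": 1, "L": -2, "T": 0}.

Dimensional matrix (I×T×M by γ×m×B×i×ω×t×f):
  I: [ 0  0 -1  1  0  0  0]
  T: [-1  0 -2  0 -1  1 -1]
  M: [ 0  1  1  0  0  0  0]
  [I]: (1)·0+(-1)·-1+(-1)·1+(-2)·0+(2)·0+(1)·0 = 0
  [T]: (1)·-1+(-1)·-2+(-1)·0+(-2)·-1+(2)·1+(1)·-1 = 4
  [M]: (1)·0+(-1)·1+(-1)·0+(-2)·0+(2)·0+(1)·0 = -1
⇒ T^4 M^-1

{"I": 0, "T": 4, "M": -1}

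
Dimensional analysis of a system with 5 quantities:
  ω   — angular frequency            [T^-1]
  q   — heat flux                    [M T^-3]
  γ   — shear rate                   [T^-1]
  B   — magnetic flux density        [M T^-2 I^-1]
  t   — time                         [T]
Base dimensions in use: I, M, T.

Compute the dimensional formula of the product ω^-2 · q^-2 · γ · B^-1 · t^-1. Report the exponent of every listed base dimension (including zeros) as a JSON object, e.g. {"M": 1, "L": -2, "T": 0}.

{"I": 1, "M": -3, "T": 8}

Dimensional matrix (I×M×T by ω×q×γ×B×t):
  I: [ 0  0  0 -1  0]
  M: [ 0  1  0  1  0]
  T: [-1 -3 -1 -2  1]
  [I]: (-2)·0+(-2)·0+(1)·0+(-1)·-1+(-1)·0 = 1
  [M]: (-2)·0+(-2)·1+(1)·0+(-1)·1+(-1)·0 = -3
  [T]: (-2)·-1+(-2)·-3+(1)·-1+(-1)·-2+(-1)·1 = 8
⇒ I M^-3 T^8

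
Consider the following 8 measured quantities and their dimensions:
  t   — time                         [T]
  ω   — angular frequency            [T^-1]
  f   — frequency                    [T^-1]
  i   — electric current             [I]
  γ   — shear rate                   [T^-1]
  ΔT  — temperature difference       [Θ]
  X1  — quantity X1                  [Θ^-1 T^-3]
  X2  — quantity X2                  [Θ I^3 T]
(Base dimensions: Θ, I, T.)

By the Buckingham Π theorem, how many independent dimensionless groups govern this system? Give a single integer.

Exponent matrix [Θ,I,T] × [t,ω,f,i,γ,ΔT,X1,X2]:
  Θ: [ 0  0  0  0  0  1 -1  1]
  I: [ 0  0  0  1  0  0  0  3]
  T: [ 1 -1 -1  0 -1  0 -3  1]
Row reduction gives pivot columns t,i,ΔT; rank = 3
n=8, r=3 ⇒ 5 dimensionless groups

5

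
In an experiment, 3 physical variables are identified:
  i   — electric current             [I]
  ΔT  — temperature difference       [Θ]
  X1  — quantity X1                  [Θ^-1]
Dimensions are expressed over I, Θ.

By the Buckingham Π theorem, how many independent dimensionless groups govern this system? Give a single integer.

1

Dimensional matrix (I×Θ by i×ΔT×X1):
  I: [ 1  0  0]
  Θ: [ 0  1 -1]
Row reduction gives pivot columns i,ΔT; rank = 2
n=3, r=2 ⇒ 1 dimensionless group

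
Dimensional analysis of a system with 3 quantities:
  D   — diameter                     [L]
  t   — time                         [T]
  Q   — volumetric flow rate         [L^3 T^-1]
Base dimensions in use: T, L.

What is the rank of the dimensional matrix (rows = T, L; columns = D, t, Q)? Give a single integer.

Dimensional matrix (T×L by D×t×Q):
  T: [ 0  1 -1]
  L: [ 1  0  3]
Echelon form has 2 nonzero rows (pivots: D,t)

2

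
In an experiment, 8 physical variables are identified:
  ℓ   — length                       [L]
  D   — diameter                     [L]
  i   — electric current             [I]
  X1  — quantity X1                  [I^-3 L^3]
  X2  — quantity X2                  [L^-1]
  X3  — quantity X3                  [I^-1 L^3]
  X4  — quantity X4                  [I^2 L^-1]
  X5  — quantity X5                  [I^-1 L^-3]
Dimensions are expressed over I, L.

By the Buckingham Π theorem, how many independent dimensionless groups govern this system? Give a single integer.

6

Exponent matrix [I,L] × [ℓ,D,i,X1,X2,X3,X4,X5]:
  I: [ 0  0  1 -3  0 -1  2 -1]
  L: [ 1  1  0  3 -1  3 -1 -3]
Echelon form has 2 nonzero rows (pivots: ℓ,i)
n=8, r=2 ⇒ 6 dimensionless groups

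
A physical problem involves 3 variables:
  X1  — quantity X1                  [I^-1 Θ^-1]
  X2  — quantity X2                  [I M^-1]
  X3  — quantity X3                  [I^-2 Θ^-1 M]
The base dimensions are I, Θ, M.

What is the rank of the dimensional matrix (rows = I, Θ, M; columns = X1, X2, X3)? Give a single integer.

2

Dimensional matrix (I×Θ×M by X1×X2×X3):
  I: [-1  1 -2]
  Θ: [-1  0 -1]
  M: [ 0 -1  1]
Row reduction gives pivot columns X1,X2; rank = 2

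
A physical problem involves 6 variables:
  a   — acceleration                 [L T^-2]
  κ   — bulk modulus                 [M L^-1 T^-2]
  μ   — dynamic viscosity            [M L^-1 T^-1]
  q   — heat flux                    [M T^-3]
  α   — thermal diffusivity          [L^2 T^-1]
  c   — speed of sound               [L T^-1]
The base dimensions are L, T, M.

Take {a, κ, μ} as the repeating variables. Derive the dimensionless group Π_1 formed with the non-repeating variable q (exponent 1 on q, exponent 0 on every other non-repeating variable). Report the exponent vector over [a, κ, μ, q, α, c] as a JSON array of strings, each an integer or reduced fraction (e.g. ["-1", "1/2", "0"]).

["-1", "0", "-1", "1", "0", "0"]

Write exponents as rows L,T,M / cols a,κ,μ,q,α,c:
  L: [ 1 -1 -1  0  2  1]
  T: [-2 -2 -1 -3 -1 -1]
  M: [ 0  1  1  1  0  0]
RREF → pivots at {a,κ,μ} ⇒ r = 3
Pivot set = {a,κ,μ}, free = {q,α,c}
RREF:
  r0: [   1    0    0    1    2    1]
  r1: [   0    1    0    0   -3   -1]
  r2: [   0    0    1    1    3    1]
Fix exponent of q at 1, α at 0, c at 0; solve each RREF row for its pivot's exponent:
  r0: exp(a) + (1)·1 = 0 ⇒ exp(a) = -1
  r1: exp(κ) + (0)·1 = 0 ⇒ exp(κ) = 0
  r2: exp(μ) + (1)·1 = 0 ⇒ exp(μ) = -1
Π_1 = a^-1 · μ^-1 · q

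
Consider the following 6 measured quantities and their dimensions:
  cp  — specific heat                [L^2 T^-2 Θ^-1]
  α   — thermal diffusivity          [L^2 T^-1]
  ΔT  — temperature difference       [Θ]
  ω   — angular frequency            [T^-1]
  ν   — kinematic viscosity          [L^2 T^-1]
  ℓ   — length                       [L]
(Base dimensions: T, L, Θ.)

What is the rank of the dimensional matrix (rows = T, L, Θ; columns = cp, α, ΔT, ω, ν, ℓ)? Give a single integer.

3

Exponent matrix [T,L,Θ] × [cp,α,ΔT,ω,ν,ℓ]:
  T: [-2 -1  0 -1 -1  0]
  L: [ 2  2  0  0  2  1]
  Θ: [-1  0  1  0  0  0]
RREF → pivots at {cp,α,ΔT} ⇒ r = 3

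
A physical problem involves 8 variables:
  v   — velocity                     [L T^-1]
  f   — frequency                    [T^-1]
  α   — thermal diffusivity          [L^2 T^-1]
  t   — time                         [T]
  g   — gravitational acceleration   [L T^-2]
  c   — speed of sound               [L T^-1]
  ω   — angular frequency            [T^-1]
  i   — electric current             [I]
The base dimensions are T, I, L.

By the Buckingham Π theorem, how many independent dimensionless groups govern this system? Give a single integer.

5

Write exponents as rows T,I,L / cols v,f,α,t,g,c,ω,i:
  T: [-1 -1 -1  1 -2 -1 -1  0]
  I: [ 0  0  0  0  0  0  0  1]
  L: [ 1  0  2  0  1  1  0  0]
Row reduction gives pivot columns v,f,i; rank = 3
n=8, r=3 ⇒ 5 dimensionless groups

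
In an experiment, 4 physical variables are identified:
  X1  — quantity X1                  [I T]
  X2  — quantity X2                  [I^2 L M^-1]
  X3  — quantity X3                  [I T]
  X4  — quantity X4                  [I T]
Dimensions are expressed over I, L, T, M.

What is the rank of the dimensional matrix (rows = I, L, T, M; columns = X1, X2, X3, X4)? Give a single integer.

Exponent matrix [I,L,T,M] × [X1,X2,X3,X4]:
  I: [ 1  2  1  1]
  L: [ 0  1  0  0]
  T: [ 1  0  1  1]
  M: [ 0 -1  0  0]
Row reduction gives pivot columns X1,X2; rank = 2

2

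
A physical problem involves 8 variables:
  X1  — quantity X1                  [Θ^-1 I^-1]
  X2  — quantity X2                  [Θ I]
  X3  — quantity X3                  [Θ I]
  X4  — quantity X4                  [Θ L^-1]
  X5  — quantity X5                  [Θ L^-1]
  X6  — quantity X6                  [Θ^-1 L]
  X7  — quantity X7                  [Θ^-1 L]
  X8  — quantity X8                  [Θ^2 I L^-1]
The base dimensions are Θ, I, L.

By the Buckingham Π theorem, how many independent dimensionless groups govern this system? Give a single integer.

Dimensional matrix (Θ×I×L by X1×X2×X3×X4×X5×X6×X7×X8):
  Θ: [-1  1  1  1  1 -1 -1  2]
  I: [-1  1  1  0  0  0  0  1]
  L: [ 0  0  0 -1 -1  1  1 -1]
Row reduction gives pivot columns X1,X4; rank = 2
8 vars − rank 2 = 6 Π groups

6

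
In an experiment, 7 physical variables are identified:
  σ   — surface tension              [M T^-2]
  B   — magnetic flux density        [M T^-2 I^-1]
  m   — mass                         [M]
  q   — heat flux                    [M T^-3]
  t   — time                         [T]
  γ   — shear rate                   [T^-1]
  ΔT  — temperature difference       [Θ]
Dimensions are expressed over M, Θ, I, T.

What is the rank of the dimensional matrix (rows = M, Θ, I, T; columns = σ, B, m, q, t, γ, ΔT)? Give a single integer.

4

Dimensional matrix (M×Θ×I×T by σ×B×m×q×t×γ×ΔT):
  M: [ 1  1  1  1  0  0  0]
  Θ: [ 0  0  0  0  0  0  1]
  I: [ 0 -1  0  0  0  0  0]
  T: [-2 -2  0 -3  1 -1  0]
RREF → pivots at {σ,B,m,ΔT} ⇒ r = 4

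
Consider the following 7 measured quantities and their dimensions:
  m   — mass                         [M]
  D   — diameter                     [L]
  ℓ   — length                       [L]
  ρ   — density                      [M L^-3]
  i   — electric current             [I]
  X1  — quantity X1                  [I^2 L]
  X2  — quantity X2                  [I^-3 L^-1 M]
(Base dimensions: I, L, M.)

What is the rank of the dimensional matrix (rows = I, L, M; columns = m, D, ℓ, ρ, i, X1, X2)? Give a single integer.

3

Dimensional matrix (I×L×M by m×D×ℓ×ρ×i×X1×X2):
  I: [ 0  0  0  0  1  2 -3]
  L: [ 0  1  1 -3  0  1 -1]
  M: [ 1  0  0  1  0  0  1]
Echelon form has 3 nonzero rows (pivots: m,D,i)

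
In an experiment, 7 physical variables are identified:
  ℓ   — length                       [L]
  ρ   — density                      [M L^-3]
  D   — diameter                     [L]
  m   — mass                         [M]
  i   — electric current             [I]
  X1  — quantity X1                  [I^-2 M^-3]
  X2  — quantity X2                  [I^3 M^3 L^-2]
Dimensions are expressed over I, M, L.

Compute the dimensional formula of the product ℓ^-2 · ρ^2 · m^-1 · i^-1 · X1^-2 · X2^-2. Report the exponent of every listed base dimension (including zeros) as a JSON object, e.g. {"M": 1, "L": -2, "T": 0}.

Dimensional matrix (I×M×L by ℓ×ρ×D×m×i×X1×X2):
  I: [ 0  0  0  0  1 -2  3]
  M: [ 0  1  0  1  0 -3  3]
  L: [ 1 -3  1  0  0  0 -2]
  [I]: (-2)·0+(2)·0+(-1)·0+(-1)·1+(-2)·-2+(-2)·3 = -3
  [M]: (-2)·0+(2)·1+(-1)·1+(-1)·0+(-2)·-3+(-2)·3 = 1
  [L]: (-2)·1+(2)·-3+(-1)·0+(-1)·0+(-2)·0+(-2)·-2 = -4
⇒ I^-3 M L^-4

{"I": -3, "M": 1, "L": -4}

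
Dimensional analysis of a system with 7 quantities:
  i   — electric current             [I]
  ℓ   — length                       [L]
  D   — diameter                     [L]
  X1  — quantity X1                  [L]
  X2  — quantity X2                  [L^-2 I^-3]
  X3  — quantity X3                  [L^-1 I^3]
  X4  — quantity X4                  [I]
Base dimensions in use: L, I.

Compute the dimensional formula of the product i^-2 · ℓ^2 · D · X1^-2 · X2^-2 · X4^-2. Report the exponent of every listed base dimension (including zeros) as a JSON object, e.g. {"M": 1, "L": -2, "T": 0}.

Exponent matrix [L,I] × [i,ℓ,D,X1,X2,X3,X4]:
  L: [ 0  1  1  1 -2 -1  0]
  I: [ 1  0  0  0 -3  3  1]
  [L]: (-2)·0+(2)·1+(1)·1+(-2)·1+(-2)·-2+(-2)·0 = 5
  [I]: (-2)·1+(2)·0+(1)·0+(-2)·0+(-2)·-3+(-2)·1 = 2
⇒ L^5 I^2

{"L": 5, "I": 2}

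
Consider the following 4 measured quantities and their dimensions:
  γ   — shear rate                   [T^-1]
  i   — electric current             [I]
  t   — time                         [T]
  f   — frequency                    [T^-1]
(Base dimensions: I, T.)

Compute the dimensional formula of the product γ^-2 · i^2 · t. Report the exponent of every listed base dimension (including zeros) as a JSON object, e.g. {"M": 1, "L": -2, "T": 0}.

Dimensional matrix (I×T by γ×i×t×f):
  I: [ 0  1  0  0]
  T: [-1  0  1 -1]
  [I]: (-2)·0+(2)·1+(1)·0 = 2
  [T]: (-2)·-1+(2)·0+(1)·1 = 3
⇒ I^2 T^3

{"I": 2, "T": 3}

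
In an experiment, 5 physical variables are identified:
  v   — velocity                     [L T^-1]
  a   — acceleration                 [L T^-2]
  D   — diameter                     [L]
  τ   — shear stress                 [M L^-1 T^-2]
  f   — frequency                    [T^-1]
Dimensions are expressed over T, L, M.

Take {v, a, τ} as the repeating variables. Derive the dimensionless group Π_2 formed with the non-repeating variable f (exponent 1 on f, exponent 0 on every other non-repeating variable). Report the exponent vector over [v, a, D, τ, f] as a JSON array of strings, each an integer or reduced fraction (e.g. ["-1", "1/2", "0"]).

["1", "-1", "0", "0", "1"]

Exponent matrix [T,L,M] × [v,a,D,τ,f]:
  T: [-1 -2  0 -2 -1]
  L: [ 1  1  1 -1  0]
  M: [ 0  0  0  1  0]
Row reduction gives pivot columns v,a,τ; rank = 3
Pivot set = {v,a,τ}, free = {D,f}
RREF:
  r0: [   1    0    2    0   -1]
  r1: [   0    1   -1    0    1]
  r2: [   0    0    0    1    0]
Fix exponent of f at 1, D at 0; solve each RREF row for its pivot's exponent:
  r0: exp(v) + (-1)·1 = 0 ⇒ exp(v) = 1
  r1: exp(a) + (1)·1 = 0 ⇒ exp(a) = -1
  r2: exp(τ) + (0)·1 = 0 ⇒ exp(τ) = 0
Π_2 = v · a^-1 · f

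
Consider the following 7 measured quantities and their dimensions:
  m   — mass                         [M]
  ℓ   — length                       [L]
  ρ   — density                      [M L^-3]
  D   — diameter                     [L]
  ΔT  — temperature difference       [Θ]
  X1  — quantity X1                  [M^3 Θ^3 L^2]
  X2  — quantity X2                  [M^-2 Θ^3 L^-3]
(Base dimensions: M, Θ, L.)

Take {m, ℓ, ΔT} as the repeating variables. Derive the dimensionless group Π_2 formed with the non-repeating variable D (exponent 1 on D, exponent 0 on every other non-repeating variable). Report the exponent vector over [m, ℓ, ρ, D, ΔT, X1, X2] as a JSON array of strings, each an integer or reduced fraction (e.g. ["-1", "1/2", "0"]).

["0", "-1", "0", "1", "0", "0", "0"]

Write exponents as rows M,Θ,L / cols m,ℓ,ρ,D,ΔT,X1,X2:
  M: [ 1  0  1  0  0  3 -2]
  Θ: [ 0  0  0  0  1  3  3]
  L: [ 0  1 -3  1  0  2 -3]
RREF → pivots at {m,ℓ,ΔT} ⇒ r = 3
Repeat: m,ℓ,ΔT; free: ρ,D,X1,X2
RREF:
  r0: [   1    0    1    0    0    3   -2]
  r1: [   0    1   -3    1    0    2   -3]
  r2: [   0    0    0    0    1    3    3]
Fix exponent of D at 1, ρ at 0, X1 at 0, X2 at 0; solve each RREF row for its pivot's exponent:
  r0: exp(m) + (0)·1 = 0 ⇒ exp(m) = 0
  r1: exp(ℓ) + (1)·1 = 0 ⇒ exp(ℓ) = -1
  r2: exp(ΔT) + (0)·1 = 0 ⇒ exp(ΔT) = 0
Π_2 = ℓ^-1 · D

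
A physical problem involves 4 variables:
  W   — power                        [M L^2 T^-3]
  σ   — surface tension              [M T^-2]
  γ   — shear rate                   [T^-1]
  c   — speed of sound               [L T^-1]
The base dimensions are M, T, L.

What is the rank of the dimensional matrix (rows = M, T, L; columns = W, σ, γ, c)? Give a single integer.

3

Write exponents as rows M,T,L / cols W,σ,γ,c:
  M: [ 1  1  0  0]
  T: [-3 -2 -1 -1]
  L: [ 2  0  0  1]
Echelon form has 3 nonzero rows (pivots: W,σ,γ)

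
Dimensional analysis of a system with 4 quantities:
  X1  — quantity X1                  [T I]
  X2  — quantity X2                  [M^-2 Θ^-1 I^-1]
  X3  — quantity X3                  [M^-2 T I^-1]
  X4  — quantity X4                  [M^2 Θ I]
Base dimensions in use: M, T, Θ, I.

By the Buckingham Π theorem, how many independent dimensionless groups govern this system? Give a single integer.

1

Write exponents as rows M,T,Θ,I / cols X1,X2,X3,X4:
  M: [ 0 -2 -2  2]
  T: [ 1  0  1  0]
  Θ: [ 0 -1  0  1]
  I: [ 1 -1 -1  1]
Echelon form has 3 nonzero rows (pivots: X1,X2,X3)
4 vars − rank 3 = 1 Π group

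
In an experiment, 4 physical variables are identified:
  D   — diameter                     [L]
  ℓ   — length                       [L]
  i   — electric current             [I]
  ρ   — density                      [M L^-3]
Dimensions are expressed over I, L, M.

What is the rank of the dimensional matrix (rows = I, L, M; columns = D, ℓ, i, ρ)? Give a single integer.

3

Exponent matrix [I,L,M] × [D,ℓ,i,ρ]:
  I: [ 0  0  1  0]
  L: [ 1  1  0 -3]
  M: [ 0  0  0  1]
Row reduction gives pivot columns D,i,ρ; rank = 3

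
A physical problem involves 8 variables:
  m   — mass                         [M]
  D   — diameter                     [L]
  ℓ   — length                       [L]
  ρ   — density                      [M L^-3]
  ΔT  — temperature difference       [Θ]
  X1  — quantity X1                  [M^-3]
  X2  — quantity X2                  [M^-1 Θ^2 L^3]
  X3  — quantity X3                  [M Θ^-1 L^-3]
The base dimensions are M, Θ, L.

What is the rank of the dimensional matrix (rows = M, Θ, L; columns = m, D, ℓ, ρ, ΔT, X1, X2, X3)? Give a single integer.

Exponent matrix [M,Θ,L] × [m,D,ℓ,ρ,ΔT,X1,X2,X3]:
  M: [ 1  0  0  1  0 -3 -1  1]
  Θ: [ 0  0  0  0  1  0  2 -1]
  L: [ 0  1  1 -3  0  0  3 -3]
RREF → pivots at {m,D,ΔT} ⇒ r = 3

3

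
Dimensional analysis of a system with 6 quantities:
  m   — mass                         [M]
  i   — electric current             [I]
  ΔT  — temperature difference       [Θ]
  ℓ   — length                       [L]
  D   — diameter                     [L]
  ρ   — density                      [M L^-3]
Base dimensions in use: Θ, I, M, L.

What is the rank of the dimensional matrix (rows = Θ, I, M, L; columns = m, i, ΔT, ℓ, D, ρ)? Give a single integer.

Dimensional matrix (Θ×I×M×L by m×i×ΔT×ℓ×D×ρ):
  Θ: [ 0  0  1  0  0  0]
  I: [ 0  1  0  0  0  0]
  M: [ 1  0  0  0  0  1]
  L: [ 0  0  0  1  1 -3]
Echelon form has 4 nonzero rows (pivots: m,i,ΔT,ℓ)

4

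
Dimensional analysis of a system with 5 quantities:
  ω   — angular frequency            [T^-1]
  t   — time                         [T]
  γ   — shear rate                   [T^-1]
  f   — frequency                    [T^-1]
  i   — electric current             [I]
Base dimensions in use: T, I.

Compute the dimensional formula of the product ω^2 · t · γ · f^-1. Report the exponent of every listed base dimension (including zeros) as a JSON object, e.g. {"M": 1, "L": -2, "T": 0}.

Exponent matrix [T,I] × [ω,t,γ,f,i]:
  T: [-1  1 -1 -1  0]
  I: [ 0  0  0  0  1]
  [T]: (2)·-1+(1)·1+(1)·-1+(-1)·-1 = -1
  [I]: (2)·0+(1)·0+(1)·0+(-1)·0 = 0
⇒ T^-1

{"T": -1, "I": 0}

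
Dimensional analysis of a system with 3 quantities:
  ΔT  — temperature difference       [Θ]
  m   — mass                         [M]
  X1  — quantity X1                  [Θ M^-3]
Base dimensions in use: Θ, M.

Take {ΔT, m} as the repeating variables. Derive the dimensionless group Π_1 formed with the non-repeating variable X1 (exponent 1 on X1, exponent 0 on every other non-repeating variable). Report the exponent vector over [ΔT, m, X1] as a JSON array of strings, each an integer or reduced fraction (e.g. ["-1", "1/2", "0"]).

["-1", "3", "1"]

Write exponents as rows Θ,M / cols ΔT,m,X1:
  Θ: [ 1  0  1]
  M: [ 0  1 -3]
RREF → pivots at {ΔT,m} ⇒ r = 2
Repeat: ΔT,m; free: X1
RREF:
  r0: [   1    0    1]
  r1: [   0    1   -3]
Fix exponent of X1 at 1; solve each RREF row for its pivot's exponent:
  r0: exp(ΔT) + (1)·1 = 0 ⇒ exp(ΔT) = -1
  r1: exp(m) + (-3)·1 = 0 ⇒ exp(m) = 3
Π_1 = ΔT^-1 · m^3 · X1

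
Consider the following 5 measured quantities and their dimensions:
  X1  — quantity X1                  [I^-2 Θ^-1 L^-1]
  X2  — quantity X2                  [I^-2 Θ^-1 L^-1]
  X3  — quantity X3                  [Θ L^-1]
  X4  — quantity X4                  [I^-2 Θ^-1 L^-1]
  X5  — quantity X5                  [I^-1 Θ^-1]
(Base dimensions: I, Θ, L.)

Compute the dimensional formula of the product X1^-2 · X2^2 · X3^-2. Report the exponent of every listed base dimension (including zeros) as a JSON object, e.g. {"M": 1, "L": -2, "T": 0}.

{"I": 0, "Θ": -2, "L": 2}

Dimensional matrix (I×Θ×L by X1×X2×X3×X4×X5):
  I: [-2 -2  0 -2 -1]
  Θ: [-1 -1  1 -1 -1]
  L: [-1 -1 -1 -1  0]
  [I]: (-2)·-2+(2)·-2+(-2)·0 = 0
  [Θ]: (-2)·-1+(2)·-1+(-2)·1 = -2
  [L]: (-2)·-1+(2)·-1+(-2)·-1 = 2
⇒ Θ^-2 L^2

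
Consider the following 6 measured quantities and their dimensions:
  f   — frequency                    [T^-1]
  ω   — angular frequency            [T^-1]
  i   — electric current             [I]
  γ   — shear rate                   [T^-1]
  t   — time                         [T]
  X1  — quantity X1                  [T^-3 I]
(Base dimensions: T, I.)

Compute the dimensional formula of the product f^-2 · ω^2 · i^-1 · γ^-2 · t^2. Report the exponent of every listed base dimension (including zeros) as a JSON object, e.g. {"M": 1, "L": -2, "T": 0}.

Dimensional matrix (T×I by f×ω×i×γ×t×X1):
  T: [-1 -1  0 -1  1 -3]
  I: [ 0  0  1  0  0  1]
  [T]: (-2)·-1+(2)·-1+(-1)·0+(-2)·-1+(2)·1 = 4
  [I]: (-2)·0+(2)·0+(-1)·1+(-2)·0+(2)·0 = -1
⇒ T^4 I^-1

{"T": 4, "I": -1}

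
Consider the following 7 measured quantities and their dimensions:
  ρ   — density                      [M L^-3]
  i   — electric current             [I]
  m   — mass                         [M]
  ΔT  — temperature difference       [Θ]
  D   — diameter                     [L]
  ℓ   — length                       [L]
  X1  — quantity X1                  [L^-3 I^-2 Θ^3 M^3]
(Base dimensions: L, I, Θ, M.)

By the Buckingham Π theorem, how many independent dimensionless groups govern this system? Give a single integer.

3

Exponent matrix [L,I,Θ,M] × [ρ,i,m,ΔT,D,ℓ,X1]:
  L: [-3  0  0  0  1  1 -3]
  I: [ 0  1  0  0  0  0 -2]
  Θ: [ 0  0  0  1  0  0  3]
  M: [ 1  0  1  0  0  0  3]
Row reduction gives pivot columns ρ,i,m,ΔT; rank = 4
Π count = n − r = 7 − 4 = 3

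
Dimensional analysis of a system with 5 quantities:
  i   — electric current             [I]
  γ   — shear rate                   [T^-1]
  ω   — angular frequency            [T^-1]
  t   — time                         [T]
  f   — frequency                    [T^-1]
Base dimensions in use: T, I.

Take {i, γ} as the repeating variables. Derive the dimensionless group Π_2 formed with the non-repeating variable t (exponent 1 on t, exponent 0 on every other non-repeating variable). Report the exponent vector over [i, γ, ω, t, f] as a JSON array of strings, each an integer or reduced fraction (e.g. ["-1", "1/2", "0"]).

["0", "1", "0", "1", "0"]

Exponent matrix [T,I] × [i,γ,ω,t,f]:
  T: [ 0 -1 -1  1 -1]
  I: [ 1  0  0  0  0]
Row reduction gives pivot columns i,γ; rank = 2
Repeat: i,γ; free: ω,t,f
RREF:
  r0: [   1    0    0    0    0]
  r1: [   0    1    1   -1    1]
Fix exponent of t at 1, ω at 0, f at 0; solve each RREF row for its pivot's exponent:
  r0: exp(i) + (0)·1 = 0 ⇒ exp(i) = 0
  r1: exp(γ) + (-1)·1 = 0 ⇒ exp(γ) = 1
Π_2 = γ · t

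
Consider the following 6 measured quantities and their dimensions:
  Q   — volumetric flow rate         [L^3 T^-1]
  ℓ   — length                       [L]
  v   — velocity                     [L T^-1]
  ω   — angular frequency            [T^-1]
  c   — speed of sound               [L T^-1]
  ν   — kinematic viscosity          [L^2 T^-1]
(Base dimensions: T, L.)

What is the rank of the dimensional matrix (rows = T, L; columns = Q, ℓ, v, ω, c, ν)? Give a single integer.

2

Dimensional matrix (T×L by Q×ℓ×v×ω×c×ν):
  T: [-1  0 -1 -1 -1 -1]
  L: [ 3  1  1  0  1  2]
Echelon form has 2 nonzero rows (pivots: Q,ℓ)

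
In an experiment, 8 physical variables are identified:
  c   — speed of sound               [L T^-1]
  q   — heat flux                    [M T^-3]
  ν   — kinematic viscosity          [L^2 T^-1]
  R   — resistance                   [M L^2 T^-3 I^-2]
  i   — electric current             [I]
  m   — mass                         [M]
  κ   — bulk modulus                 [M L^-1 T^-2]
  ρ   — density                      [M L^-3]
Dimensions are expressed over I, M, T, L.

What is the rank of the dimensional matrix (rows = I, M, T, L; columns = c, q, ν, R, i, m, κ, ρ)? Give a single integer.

4

Exponent matrix [I,M,T,L] × [c,q,ν,R,i,m,κ,ρ]:
  I: [ 0  0  0 -2  1  0  0  0]
  M: [ 0  1  0  1  0  1  1  1]
  T: [-1 -3 -1 -3  0  0 -2  0]
  L: [ 1  0  2  2  0  0 -1 -3]
Echelon form has 4 nonzero rows (pivots: c,q,ν,R)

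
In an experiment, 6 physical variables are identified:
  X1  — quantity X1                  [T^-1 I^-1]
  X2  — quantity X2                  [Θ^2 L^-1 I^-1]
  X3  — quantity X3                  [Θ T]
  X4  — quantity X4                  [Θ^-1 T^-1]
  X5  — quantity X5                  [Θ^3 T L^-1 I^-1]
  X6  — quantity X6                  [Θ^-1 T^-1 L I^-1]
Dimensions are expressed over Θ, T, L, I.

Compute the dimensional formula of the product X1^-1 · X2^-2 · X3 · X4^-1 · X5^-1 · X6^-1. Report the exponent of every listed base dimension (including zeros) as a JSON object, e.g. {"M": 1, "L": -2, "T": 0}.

Exponent matrix [Θ,T,L,I] × [X1,X2,X3,X4,X5,X6]:
  Θ: [ 0  2  1 -1  3 -1]
  T: [-1  0  1 -1  1 -1]
  L: [ 0 -1  0  0 -1  1]
  I: [-1 -1  0  0 -1 -1]
  [Θ]: (-1)·0+(-2)·2+(1)·1+(-1)·-1+(-1)·3+(-1)·-1 = -4
  [T]: (-1)·-1+(-2)·0+(1)·1+(-1)·-1+(-1)·1+(-1)·-1 = 3
  [L]: (-1)·0+(-2)·-1+(1)·0+(-1)·0+(-1)·-1+(-1)·1 = 2
  [I]: (-1)·-1+(-2)·-1+(1)·0+(-1)·0+(-1)·-1+(-1)·-1 = 5
⇒ Θ^-4 T^3 L^2 I^5

{"Θ": -4, "T": 3, "L": 2, "I": 5}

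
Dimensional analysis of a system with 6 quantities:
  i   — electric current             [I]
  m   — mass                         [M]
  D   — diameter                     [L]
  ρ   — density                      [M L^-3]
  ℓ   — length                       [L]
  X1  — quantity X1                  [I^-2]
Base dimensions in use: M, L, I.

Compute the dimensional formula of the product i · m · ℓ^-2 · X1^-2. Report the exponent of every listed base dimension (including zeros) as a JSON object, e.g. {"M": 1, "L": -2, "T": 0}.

Dimensional matrix (M×L×I by i×m×D×ρ×ℓ×X1):
  M: [ 0  1  0  1  0  0]
  L: [ 0  0  1 -3  1  0]
  I: [ 1  0  0  0  0 -2]
  [M]: (1)·0+(1)·1+(-2)·0+(-2)·0 = 1
  [L]: (1)·0+(1)·0+(-2)·1+(-2)·0 = -2
  [I]: (1)·1+(1)·0+(-2)·0+(-2)·-2 = 5
⇒ M L^-2 I^5

{"M": 1, "L": -2, "I": 5}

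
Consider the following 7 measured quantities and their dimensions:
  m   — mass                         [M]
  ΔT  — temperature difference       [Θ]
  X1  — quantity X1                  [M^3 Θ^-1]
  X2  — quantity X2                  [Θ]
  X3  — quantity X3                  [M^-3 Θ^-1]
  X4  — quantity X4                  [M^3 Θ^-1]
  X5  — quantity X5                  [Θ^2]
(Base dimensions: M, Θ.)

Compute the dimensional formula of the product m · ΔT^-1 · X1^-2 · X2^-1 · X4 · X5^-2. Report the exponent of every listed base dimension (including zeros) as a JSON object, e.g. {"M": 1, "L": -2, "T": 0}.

{"M": -2, "Θ": -5}

Dimensional matrix (M×Θ by m×ΔT×X1×X2×X3×X4×X5):
  M: [ 1  0  3  0 -3  3  0]
  Θ: [ 0  1 -1  1 -1 -1  2]
  [M]: (1)·1+(-1)·0+(-2)·3+(-1)·0+(1)·3+(-2)·0 = -2
  [Θ]: (1)·0+(-1)·1+(-2)·-1+(-1)·1+(1)·-1+(-2)·2 = -5
⇒ M^-2 Θ^-5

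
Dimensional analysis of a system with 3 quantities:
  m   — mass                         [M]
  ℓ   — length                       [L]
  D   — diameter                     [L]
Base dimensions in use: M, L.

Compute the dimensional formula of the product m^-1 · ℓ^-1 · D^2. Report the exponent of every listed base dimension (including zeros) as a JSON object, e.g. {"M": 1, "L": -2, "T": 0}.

Dimensional matrix (M×L by m×ℓ×D):
  M: [ 1  0  0]
  L: [ 0  1  1]
  [M]: (-1)·1+(-1)·0+(2)·0 = -1
  [L]: (-1)·0+(-1)·1+(2)·1 = 1
⇒ M^-1 L

{"M": -1, "L": 1}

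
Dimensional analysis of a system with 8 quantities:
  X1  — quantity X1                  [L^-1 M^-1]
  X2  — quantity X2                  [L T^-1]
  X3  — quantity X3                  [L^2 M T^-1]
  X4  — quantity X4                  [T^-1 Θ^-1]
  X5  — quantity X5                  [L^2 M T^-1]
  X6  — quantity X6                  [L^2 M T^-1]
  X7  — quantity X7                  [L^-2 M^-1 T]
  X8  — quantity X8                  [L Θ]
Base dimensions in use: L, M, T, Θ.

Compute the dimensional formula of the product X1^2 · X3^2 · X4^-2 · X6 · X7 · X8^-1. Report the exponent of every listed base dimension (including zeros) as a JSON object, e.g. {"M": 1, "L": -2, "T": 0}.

{"L": 1, "M": 0, "T": 0, "Θ": 1}

Dimensional matrix (L×M×T×Θ by X1×X2×X3×X4×X5×X6×X7×X8):
  L: [-1  1  2  0  2  2 -2  1]
  M: [-1  0  1  0  1  1 -1  0]
  T: [ 0 -1 -1 -1 -1 -1  1  0]
  Θ: [ 0  0  0 -1  0  0  0  1]
  [L]: (2)·-1+(2)·2+(-2)·0+(1)·2+(1)·-2+(-1)·1 = 1
  [M]: (2)·-1+(2)·1+(-2)·0+(1)·1+(1)·-1+(-1)·0 = 0
  [T]: (2)·0+(2)·-1+(-2)·-1+(1)·-1+(1)·1+(-1)·0 = 0
  [Θ]: (2)·0+(2)·0+(-2)·-1+(1)·0+(1)·0+(-1)·1 = 1
⇒ L Θ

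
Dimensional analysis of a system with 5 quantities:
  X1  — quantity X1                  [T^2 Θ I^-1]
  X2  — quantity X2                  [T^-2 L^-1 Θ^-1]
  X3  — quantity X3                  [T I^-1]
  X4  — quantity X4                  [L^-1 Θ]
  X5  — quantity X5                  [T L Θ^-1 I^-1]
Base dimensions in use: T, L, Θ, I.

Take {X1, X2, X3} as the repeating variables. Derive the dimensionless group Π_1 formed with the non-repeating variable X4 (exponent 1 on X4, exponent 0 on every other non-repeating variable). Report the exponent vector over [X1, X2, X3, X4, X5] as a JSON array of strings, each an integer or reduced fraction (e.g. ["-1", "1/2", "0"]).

Dimensional matrix (T×L×Θ×I by X1×X2×X3×X4×X5):
  T: [ 2 -2  1  0  1]
  L: [ 0 -1  0 -1  1]
  Θ: [ 1 -1  0  1 -1]
  I: [-1  0 -1  0 -1]
RREF → pivots at {X1,X2,X3} ⇒ r = 3
Repeat: X1,X2,X3; free: X4,X5
RREF:
  r0: [   1    0    0    2   -2]
  r1: [   0    1    0    1   -1]
  r2: [   0    0    1   -2    3]
  r3: [   0    0    0    0    0]
Fix exponent of X4 at 1, X5 at 0; solve each RREF row for its pivot's exponent:
  r0: exp(X1) + (2)·1 = 0 ⇒ exp(X1) = -2
  r1: exp(X2) + (1)·1 = 0 ⇒ exp(X2) = -1
  r2: exp(X3) + (-2)·1 = 0 ⇒ exp(X3) = 2
Π_1 = X1^-2 · X2^-1 · X3^2 · X4

["-2", "-1", "2", "1", "0"]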